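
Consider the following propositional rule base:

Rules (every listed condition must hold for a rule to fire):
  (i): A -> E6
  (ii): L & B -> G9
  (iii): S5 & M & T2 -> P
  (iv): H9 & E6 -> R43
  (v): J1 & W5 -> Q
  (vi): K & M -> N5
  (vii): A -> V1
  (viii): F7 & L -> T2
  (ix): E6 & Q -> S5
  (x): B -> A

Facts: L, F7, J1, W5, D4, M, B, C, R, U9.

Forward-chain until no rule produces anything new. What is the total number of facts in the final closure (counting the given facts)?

18

Round 1 — (ii), (v), (viii), (x), derive G9, Q, T2, A.
Round 2 — (i), (vii), derive E6, V1.
Round 3 — (ix), derive S5.
Round 4 — (iii), derive P.
Closure: {A, B, C, D4, E6, F7, G9, J1, L, M, P, Q, R, S5, T2, U9, V1, W5} — 18 facts.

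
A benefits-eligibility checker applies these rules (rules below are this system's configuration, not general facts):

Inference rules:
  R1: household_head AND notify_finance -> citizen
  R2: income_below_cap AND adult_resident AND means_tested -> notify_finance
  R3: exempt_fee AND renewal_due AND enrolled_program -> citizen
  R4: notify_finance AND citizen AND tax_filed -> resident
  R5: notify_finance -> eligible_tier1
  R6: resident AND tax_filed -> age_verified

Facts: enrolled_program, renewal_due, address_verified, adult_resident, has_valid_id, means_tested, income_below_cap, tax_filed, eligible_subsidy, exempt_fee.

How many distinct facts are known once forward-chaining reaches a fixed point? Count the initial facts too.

Round 1 — R2, R3, derive notify_finance, citizen.
Round 2 — R4, R5, derive resident, eligible_tier1.
Round 3 — R6, derive age_verified.
Closure: {address_verified, adult_resident, age_verified, citizen, eligible_subsidy, eligible_tier1, enrolled_program, exempt_fee, has_valid_id, income_below_cap, means_tested, notify_finance, renewal_due, resident, tax_filed} — 15 facts.

15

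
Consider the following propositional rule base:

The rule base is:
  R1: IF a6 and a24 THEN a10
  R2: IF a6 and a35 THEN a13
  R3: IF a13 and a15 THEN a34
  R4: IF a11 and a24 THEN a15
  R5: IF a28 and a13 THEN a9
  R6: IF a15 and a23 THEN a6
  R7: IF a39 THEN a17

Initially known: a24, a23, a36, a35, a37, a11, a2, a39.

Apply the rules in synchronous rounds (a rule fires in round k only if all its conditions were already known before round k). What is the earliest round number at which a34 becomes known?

Round 1: R4 [IF a11 and a24 THEN a15]; R7 [IF a39 THEN a17]. Adds a15, a17.
Round 2: R6 [IF a15 and a23 THEN a6]. Adds a6.
Round 3: R1 [IF a6 and a24 THEN a10]; R2 [IF a6 and a35 THEN a13]. Adds a10, a13.
Round 4: R3 [IF a13 and a15 THEN a34]. Adds a34.
a34 first appears in round 4.

4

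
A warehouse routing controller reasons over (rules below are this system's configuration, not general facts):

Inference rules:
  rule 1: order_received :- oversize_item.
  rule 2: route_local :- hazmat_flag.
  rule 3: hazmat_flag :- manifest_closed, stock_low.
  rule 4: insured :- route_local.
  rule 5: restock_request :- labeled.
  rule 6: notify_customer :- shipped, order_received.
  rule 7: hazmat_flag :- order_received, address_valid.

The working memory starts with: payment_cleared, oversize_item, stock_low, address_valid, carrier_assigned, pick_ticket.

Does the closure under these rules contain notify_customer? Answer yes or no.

Round 1: rule 1 [order_received :- oversize_item.]. Adds order_received.
Round 2: rule 7 [hazmat_flag :- order_received, address_valid.]. Adds hazmat_flag.
Round 3: rule 2 [route_local :- hazmat_flag.]. Adds route_local.
Round 4: rule 4 [insured :- route_local.]. Adds insured.
Fixed point reached. notify_customer is concluded only by rule 6; rule 6 needs shipped (never derived).

no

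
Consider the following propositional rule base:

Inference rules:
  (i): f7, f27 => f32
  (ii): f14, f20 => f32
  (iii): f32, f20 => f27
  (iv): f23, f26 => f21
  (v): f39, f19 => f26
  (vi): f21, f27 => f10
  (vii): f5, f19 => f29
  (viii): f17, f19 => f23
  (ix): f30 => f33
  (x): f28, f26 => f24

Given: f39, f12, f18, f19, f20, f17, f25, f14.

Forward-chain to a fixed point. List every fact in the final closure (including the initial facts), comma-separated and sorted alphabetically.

Round 1 fires (ii), (v), (viii), giving f32, f26, f23.
Round 2 fires (iii), (iv), giving f27, f21.
Round 3 fires (vi), giving f10.

f10, f12, f14, f17, f18, f19, f20, f21, f23, f25, f26, f27, f32, f39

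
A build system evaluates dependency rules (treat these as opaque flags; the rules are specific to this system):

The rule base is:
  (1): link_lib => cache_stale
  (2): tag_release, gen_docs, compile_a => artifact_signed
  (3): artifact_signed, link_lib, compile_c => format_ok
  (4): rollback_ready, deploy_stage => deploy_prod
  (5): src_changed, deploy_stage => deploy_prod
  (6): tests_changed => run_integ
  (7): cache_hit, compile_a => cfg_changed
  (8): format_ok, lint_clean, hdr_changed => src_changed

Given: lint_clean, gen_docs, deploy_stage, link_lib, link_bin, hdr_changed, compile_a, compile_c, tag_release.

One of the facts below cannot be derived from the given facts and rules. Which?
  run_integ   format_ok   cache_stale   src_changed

run_integ

Round 1 — (1), (2), derive cache_stale, artifact_signed.
Round 2 — (3), derive format_ok.
Round 3 — (8), derive src_changed.
Round 4 — (5), derive deploy_prod.
Derived: format_ok (round 2), cache_stale (round 1), src_changed (round 3). run_integ never appears in any round.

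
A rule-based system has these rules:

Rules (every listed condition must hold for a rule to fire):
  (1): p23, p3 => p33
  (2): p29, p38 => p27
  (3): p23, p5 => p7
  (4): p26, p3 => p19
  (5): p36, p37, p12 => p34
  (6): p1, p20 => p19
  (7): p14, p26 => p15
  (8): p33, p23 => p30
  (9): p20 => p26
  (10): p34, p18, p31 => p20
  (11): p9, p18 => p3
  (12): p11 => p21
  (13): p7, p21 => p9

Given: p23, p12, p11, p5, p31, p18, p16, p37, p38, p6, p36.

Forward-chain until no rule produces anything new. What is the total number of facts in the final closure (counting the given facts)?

Round 1 fires (3), (5), (12), giving p7, p34, p21.
Round 2 fires (10), (13), giving p20, p9.
Round 3 fires (9), (11), giving p26, p3.
Round 4 fires (1), (4), giving p33, p19.
Round 5 fires (8), giving p30.
Closure: {p11, p12, p16, p18, p19, p20, p21, p23, p26, p3, p30, p31, p33, p34, p36, p37, p38, p5, p6, p7, p9} — 21 facts.

21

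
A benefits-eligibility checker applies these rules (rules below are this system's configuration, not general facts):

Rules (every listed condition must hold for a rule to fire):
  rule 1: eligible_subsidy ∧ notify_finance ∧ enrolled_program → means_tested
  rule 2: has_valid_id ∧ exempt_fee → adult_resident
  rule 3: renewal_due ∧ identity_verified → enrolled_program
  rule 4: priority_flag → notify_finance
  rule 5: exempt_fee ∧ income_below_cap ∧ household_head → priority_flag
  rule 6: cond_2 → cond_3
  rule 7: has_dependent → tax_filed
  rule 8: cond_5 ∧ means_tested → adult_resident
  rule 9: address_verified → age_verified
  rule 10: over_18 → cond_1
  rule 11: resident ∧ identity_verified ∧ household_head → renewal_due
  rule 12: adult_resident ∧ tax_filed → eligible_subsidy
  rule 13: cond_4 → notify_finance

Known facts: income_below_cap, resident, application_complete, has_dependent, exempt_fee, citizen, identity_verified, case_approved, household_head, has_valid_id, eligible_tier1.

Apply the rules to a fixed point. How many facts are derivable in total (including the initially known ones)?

[1] rule 2 [has_valid_id ∧ exempt_fee → adult_resident]; rule 5 [exempt_fee ∧ income_below_cap ∧ household_head → priority_flag]; rule 7 [has_dependent → tax_filed]; rule 11 [resident ∧ identity_verified ∧ household_head → renewal_due]. ⇒ new: adult_resident, priority_flag, tax_filed, renewal_due.
[2] rule 3 [renewal_due ∧ identity_verified → enrolled_program]; rule 4 [priority_flag → notify_finance]; rule 12 [adult_resident ∧ tax_filed → eligible_subsidy]. ⇒ new: enrolled_program, notify_finance, eligible_subsidy.
[3] rule 1 [eligible_subsidy ∧ notify_finance ∧ enrolled_program → means_tested]. ⇒ new: means_tested.
Closure: {adult_resident, application_complete, case_approved, citizen, eligible_subsidy, eligible_tier1, enrolled_program, exempt_fee, has_dependent, has_valid_id, household_head, identity_verified, income_below_cap, means_tested, notify_finance, priority_flag, renewal_due, resident, tax_filed} — 19 facts.

19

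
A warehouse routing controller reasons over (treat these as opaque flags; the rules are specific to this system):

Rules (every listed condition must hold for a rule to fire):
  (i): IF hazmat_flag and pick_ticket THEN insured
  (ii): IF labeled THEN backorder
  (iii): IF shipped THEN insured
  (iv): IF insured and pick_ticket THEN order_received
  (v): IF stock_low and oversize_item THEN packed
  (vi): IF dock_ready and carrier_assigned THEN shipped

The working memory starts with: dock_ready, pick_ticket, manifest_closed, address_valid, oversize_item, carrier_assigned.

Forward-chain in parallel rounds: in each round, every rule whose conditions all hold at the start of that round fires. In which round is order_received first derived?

Round 1 — (vi), derive shipped.
Round 2 — (iii), derive insured.
Round 3 — (iv), derive order_received.
order_received first appears in round 3.

3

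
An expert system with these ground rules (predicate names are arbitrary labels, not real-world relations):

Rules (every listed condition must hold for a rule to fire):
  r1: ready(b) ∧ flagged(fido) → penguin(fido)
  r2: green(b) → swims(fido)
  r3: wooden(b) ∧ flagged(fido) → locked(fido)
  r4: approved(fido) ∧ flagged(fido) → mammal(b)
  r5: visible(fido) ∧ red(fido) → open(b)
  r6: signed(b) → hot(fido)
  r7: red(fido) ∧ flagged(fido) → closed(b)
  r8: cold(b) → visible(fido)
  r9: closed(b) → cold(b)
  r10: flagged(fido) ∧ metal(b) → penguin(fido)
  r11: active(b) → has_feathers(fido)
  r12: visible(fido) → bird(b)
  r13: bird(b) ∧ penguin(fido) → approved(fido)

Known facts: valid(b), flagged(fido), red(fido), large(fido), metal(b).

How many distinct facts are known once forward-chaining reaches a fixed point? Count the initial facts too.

13

Round 1 — r7, r10, derive closed(b), penguin(fido).
Round 2 — r9, derive cold(b).
Round 3 — r8, derive visible(fido).
Round 4 — r5, r12, derive open(b), bird(b).
Round 5 — r13, derive approved(fido).
Round 6 — r4, derive mammal(b).
Closure: {approved(fido), bird(b), closed(b), cold(b), flagged(fido), large(fido), mammal(b), metal(b), open(b), penguin(fido), red(fido), valid(b), visible(fido)} — 13 facts.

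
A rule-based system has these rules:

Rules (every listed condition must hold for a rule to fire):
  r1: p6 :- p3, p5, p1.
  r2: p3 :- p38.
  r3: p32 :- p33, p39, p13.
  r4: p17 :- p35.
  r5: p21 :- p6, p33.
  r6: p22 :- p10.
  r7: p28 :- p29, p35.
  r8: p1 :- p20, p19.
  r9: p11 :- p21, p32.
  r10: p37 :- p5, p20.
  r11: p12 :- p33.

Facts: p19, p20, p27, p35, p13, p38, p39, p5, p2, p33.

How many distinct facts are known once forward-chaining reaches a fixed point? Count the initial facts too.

19

Round 1 fires r2, r3, r4, r8, r10, r11, giving p3, p32, p17, p1, p37, p12.
Round 2 fires r1, giving p6.
Round 3 fires r5, giving p21.
Round 4 fires r9, giving p11.
Closure: {p1, p11, p12, p13, p17, p19, p2, p20, p21, p27, p3, p32, p33, p35, p37, p38, p39, p5, p6} — 19 facts.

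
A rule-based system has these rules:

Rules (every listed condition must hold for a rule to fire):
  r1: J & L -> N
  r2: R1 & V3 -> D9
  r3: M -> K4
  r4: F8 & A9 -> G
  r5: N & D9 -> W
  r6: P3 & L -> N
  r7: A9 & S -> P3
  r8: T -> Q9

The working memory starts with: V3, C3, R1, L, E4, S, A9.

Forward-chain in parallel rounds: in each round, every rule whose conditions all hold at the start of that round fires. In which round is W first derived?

Round 1 — r2, r7, derive D9, P3.
Round 2 — r6, derive N.
Round 3 — r5, derive W.
W first appears in round 3.

3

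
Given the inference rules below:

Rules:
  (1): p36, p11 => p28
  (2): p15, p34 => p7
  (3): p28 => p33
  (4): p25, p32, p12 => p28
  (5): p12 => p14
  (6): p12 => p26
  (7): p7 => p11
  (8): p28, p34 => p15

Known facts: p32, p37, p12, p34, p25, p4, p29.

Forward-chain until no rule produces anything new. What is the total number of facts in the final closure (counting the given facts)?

14

Round 1: (4) [p25, p32, p12 => p28]; (5) [p12 => p14]; (6) [p12 => p26]. Adds p28, p14, p26.
Round 2: (3) [p28 => p33]; (8) [p28, p34 => p15]. Adds p33, p15.
Round 3: (2) [p15, p34 => p7]. Adds p7.
Round 4: (7) [p7 => p11]. Adds p11.
Closure: {p11, p12, p14, p15, p25, p26, p28, p29, p32, p33, p34, p37, p4, p7} — 14 facts.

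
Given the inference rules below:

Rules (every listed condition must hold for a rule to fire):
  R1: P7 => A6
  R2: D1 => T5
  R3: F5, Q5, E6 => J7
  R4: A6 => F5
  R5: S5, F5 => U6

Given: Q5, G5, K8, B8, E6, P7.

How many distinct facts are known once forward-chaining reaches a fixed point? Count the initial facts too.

Round 1: R1 [P7 => A6]. Adds A6.
Round 2: R4 [A6 => F5]. Adds F5.
Round 3: R3 [F5, Q5, E6 => J7]. Adds J7.
Closure: {A6, B8, E6, F5, G5, J7, K8, P7, Q5} — 9 facts.

9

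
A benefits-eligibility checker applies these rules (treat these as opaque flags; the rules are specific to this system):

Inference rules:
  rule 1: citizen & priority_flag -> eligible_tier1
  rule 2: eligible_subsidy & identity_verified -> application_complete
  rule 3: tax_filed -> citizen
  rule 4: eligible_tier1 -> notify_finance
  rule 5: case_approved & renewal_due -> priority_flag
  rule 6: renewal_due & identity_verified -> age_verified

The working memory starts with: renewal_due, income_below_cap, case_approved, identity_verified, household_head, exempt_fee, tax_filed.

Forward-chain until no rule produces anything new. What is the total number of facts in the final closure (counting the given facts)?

Round 1 — rule 3, rule 5, rule 6, derive citizen, priority_flag, age_verified.
Round 2 — rule 1, derive eligible_tier1.
Round 3 — rule 4, derive notify_finance.
Closure: {age_verified, case_approved, citizen, eligible_tier1, exempt_fee, household_head, identity_verified, income_below_cap, notify_finance, priority_flag, renewal_due, tax_filed} — 12 facts.

12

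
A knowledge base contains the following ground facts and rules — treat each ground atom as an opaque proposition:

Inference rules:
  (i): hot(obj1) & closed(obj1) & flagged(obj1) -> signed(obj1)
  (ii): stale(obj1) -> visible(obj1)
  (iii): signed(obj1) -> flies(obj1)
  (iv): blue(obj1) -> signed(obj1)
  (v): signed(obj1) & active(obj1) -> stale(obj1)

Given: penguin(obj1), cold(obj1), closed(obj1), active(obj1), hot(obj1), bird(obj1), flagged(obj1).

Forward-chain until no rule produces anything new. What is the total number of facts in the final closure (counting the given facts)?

[1] (i) [hot(obj1) & closed(obj1) & flagged(obj1) -> signed(obj1)]. ⇒ new: signed(obj1).
[2] (iii) [signed(obj1) -> flies(obj1)]; (v) [signed(obj1) & active(obj1) -> stale(obj1)]. ⇒ new: flies(obj1), stale(obj1).
[3] (ii) [stale(obj1) -> visible(obj1)]. ⇒ new: visible(obj1).
Closure: {active(obj1), bird(obj1), closed(obj1), cold(obj1), flagged(obj1), flies(obj1), hot(obj1), penguin(obj1), signed(obj1), stale(obj1), visible(obj1)} — 11 facts.

11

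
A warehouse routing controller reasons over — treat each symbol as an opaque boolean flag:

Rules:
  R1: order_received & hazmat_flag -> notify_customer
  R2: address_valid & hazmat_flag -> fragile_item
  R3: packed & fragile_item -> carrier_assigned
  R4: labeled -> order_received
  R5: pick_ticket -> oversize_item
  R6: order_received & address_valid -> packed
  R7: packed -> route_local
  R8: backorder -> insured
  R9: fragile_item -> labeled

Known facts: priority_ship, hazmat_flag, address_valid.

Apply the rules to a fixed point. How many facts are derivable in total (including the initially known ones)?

10

Round 1: R2 [address_valid & hazmat_flag -> fragile_item]. New: fragile_item.
Round 2: R9 [fragile_item -> labeled]. New: labeled.
Round 3: R4 [labeled -> order_received]. New: order_received.
Round 4: R1 [order_received & hazmat_flag -> notify_customer]; R6 [order_received & address_valid -> packed]. New: notify_customer, packed.
Round 5: R3 [packed & fragile_item -> carrier_assigned]; R7 [packed -> route_local]. New: carrier_assigned, route_local.
Closure: {address_valid, carrier_assigned, fragile_item, hazmat_flag, labeled, notify_customer, order_received, packed, priority_ship, route_local} — 10 facts.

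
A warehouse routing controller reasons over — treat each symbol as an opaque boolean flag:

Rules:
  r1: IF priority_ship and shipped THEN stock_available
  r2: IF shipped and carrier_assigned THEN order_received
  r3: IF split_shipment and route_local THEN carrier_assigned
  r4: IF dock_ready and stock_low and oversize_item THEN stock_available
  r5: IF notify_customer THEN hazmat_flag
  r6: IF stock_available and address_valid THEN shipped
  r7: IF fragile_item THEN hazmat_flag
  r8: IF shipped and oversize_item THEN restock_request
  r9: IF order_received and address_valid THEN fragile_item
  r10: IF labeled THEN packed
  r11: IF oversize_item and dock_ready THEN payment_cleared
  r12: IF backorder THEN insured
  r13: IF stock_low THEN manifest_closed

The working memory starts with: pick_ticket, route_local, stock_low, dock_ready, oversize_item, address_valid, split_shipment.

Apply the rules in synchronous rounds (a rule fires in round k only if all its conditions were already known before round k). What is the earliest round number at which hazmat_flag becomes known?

5

Round 1: r3 [IF split_shipment and route_local THEN carrier_assigned]; r4 [IF dock_ready and stock_low and oversize_item THEN stock_available]; r11 [IF oversize_item and dock_ready THEN payment_cleared]; r13 [IF stock_low THEN manifest_closed]. New: carrier_assigned, stock_available, payment_cleared, manifest_closed.
Round 2: r6 [IF stock_available and address_valid THEN shipped]. New: shipped.
Round 3: r2 [IF shipped and carrier_assigned THEN order_received]; r8 [IF shipped and oversize_item THEN restock_request]. New: order_received, restock_request.
Round 4: r9 [IF order_received and address_valid THEN fragile_item]. New: fragile_item.
Round 5: r7 [IF fragile_item THEN hazmat_flag]. New: hazmat_flag.
hazmat_flag first appears in round 5.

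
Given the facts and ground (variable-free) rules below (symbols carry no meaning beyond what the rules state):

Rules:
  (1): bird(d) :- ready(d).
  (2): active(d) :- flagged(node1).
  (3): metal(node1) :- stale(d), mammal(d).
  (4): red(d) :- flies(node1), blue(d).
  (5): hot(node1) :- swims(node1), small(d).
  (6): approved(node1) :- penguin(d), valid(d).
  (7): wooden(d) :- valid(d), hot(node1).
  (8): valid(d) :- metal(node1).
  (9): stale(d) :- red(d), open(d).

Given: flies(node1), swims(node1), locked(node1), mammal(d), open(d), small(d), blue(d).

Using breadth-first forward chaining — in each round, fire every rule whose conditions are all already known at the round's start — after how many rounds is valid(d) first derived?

4

Round 1 fires (4), (5), giving red(d), hot(node1).
Round 2 fires (9), giving stale(d).
Round 3 fires (3), giving metal(node1).
Round 4 fires (8), giving valid(d).
valid(d) first appears in round 4.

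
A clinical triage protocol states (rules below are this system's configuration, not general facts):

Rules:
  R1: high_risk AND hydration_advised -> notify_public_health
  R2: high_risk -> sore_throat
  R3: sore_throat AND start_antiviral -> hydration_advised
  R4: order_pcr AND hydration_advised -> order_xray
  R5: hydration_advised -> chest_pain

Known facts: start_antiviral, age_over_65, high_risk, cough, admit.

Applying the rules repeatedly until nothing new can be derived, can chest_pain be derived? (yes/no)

yes

Round 1 fires R2, giving sore_throat.
Round 2 fires R3, giving hydration_advised.
Round 3 fires R1, R5, giving notify_public_health, chest_pain.
chest_pain appears in round 3, so it is derivable.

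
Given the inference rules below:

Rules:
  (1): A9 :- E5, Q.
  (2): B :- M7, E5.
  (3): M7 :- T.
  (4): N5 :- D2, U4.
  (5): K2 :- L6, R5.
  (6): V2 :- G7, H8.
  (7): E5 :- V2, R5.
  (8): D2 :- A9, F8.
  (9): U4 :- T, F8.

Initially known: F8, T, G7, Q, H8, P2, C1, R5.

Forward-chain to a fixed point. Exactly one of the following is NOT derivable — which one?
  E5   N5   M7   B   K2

K2

[1] (3) [M7 :- T.]; (6) [V2 :- G7, H8.]; (9) [U4 :- T, F8.]. ⇒ new: M7, V2, U4.
[2] (7) [E5 :- V2, R5.]. ⇒ new: E5.
[3] (1) [A9 :- E5, Q.]; (2) [B :- M7, E5.]. ⇒ new: A9, B.
[4] (8) [D2 :- A9, F8.]. ⇒ new: D2.
[5] (4) [N5 :- D2, U4.]. ⇒ new: N5.
Derived: M7 (round 1), E5 (round 2), N5 (round 5), B (round 3). K2 never appears in any round.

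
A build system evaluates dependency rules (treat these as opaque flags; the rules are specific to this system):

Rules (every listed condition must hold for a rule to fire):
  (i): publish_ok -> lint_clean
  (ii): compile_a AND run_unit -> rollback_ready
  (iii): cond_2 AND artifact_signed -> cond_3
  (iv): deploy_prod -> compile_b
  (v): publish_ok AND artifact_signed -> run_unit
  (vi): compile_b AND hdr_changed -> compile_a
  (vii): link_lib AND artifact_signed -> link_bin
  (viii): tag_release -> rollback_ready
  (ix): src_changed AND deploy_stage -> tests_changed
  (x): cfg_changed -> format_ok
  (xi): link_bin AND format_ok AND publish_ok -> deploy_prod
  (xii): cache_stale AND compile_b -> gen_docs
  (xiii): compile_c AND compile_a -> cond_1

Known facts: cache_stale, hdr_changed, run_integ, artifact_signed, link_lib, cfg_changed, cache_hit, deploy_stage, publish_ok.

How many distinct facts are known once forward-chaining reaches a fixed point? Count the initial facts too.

18

Round 1: (i) [publish_ok -> lint_clean]; (v) [publish_ok AND artifact_signed -> run_unit]; (vii) [link_lib AND artifact_signed -> link_bin]; (x) [cfg_changed -> format_ok]. New: lint_clean, run_unit, link_bin, format_ok.
Round 2: (xi) [link_bin AND format_ok AND publish_ok -> deploy_prod]. New: deploy_prod.
Round 3: (iv) [deploy_prod -> compile_b]. New: compile_b.
Round 4: (vi) [compile_b AND hdr_changed -> compile_a]; (xii) [cache_stale AND compile_b -> gen_docs]. New: compile_a, gen_docs.
Round 5: (ii) [compile_a AND run_unit -> rollback_ready]. New: rollback_ready.
Closure: {artifact_signed, cache_hit, cache_stale, cfg_changed, compile_a, compile_b, deploy_prod, deploy_stage, format_ok, gen_docs, hdr_changed, link_bin, link_lib, lint_clean, publish_ok, rollback_ready, run_integ, run_unit} — 18 facts.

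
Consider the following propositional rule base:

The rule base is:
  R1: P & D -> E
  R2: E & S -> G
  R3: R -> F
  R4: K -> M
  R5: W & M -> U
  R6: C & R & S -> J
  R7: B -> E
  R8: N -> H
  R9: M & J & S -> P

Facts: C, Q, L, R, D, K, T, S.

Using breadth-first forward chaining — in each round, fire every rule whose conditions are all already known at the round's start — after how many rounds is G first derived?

Round 1 — R3, R4, R6, derive F, M, J.
Round 2 — R9, derive P.
Round 3 — R1, derive E.
Round 4 — R2, derive G.
G first appears in round 4.

4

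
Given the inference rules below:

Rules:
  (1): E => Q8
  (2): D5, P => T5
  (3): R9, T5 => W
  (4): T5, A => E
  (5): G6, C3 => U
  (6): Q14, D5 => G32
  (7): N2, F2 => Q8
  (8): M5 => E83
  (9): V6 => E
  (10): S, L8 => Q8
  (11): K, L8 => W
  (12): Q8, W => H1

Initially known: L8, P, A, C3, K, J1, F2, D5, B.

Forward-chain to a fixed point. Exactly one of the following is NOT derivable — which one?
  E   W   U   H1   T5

U

Round 1: (2) [D5, P => T5]; (11) [K, L8 => W]. Adds T5, W.
Round 2: (4) [T5, A => E]. Adds E.
Round 3: (1) [E => Q8]. Adds Q8.
Round 4: (12) [Q8, W => H1]. Adds H1.
Derived: T5 (round 1), W (round 1), H1 (round 4), E (round 2). U never appears in any round.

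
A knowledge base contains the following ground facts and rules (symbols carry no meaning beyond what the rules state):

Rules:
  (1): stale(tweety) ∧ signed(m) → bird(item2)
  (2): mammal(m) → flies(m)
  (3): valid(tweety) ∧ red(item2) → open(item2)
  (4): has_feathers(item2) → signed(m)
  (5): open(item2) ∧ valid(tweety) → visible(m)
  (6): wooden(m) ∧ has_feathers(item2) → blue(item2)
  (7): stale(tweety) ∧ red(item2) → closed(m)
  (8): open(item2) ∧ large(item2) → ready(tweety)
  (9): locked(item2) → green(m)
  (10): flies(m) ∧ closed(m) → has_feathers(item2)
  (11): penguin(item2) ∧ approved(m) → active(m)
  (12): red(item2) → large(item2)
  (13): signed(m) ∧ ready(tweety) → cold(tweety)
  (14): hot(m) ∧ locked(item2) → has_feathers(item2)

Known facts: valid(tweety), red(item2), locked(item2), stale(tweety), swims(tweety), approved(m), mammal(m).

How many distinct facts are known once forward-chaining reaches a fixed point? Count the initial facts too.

[1] (2) [mammal(m) → flies(m)]; (3) [valid(tweety) ∧ red(item2) → open(item2)]; (7) [stale(tweety) ∧ red(item2) → closed(m)]; (9) [locked(item2) → green(m)]; (12) [red(item2) → large(item2)]. ⇒ new: flies(m), open(item2), closed(m), green(m), large(item2).
[2] (5) [open(item2) ∧ valid(tweety) → visible(m)]; (8) [open(item2) ∧ large(item2) → ready(tweety)]; (10) [flies(m) ∧ closed(m) → has_feathers(item2)]. ⇒ new: visible(m), ready(tweety), has_feathers(item2).
[3] (4) [has_feathers(item2) → signed(m)]. ⇒ new: signed(m).
[4] (1) [stale(tweety) ∧ signed(m) → bird(item2)]; (13) [signed(m) ∧ ready(tweety) → cold(tweety)]. ⇒ new: bird(item2), cold(tweety).
Closure: {approved(m), bird(item2), closed(m), cold(tweety), flies(m), green(m), has_feathers(item2), large(item2), locked(item2), mammal(m), open(item2), ready(tweety), red(item2), signed(m), stale(tweety), swims(tweety), valid(tweety), visible(m)} — 18 facts.

18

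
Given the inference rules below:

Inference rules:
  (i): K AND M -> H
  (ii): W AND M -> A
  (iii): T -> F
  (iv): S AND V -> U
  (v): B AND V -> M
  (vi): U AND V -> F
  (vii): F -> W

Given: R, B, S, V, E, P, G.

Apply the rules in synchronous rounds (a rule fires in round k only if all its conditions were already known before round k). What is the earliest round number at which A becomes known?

[1] (iv) [S AND V -> U]; (v) [B AND V -> M]. ⇒ new: U, M.
[2] (vi) [U AND V -> F]. ⇒ new: F.
[3] (vii) [F -> W]. ⇒ new: W.
[4] (ii) [W AND M -> A]. ⇒ new: A.
A first appears in round 4.

4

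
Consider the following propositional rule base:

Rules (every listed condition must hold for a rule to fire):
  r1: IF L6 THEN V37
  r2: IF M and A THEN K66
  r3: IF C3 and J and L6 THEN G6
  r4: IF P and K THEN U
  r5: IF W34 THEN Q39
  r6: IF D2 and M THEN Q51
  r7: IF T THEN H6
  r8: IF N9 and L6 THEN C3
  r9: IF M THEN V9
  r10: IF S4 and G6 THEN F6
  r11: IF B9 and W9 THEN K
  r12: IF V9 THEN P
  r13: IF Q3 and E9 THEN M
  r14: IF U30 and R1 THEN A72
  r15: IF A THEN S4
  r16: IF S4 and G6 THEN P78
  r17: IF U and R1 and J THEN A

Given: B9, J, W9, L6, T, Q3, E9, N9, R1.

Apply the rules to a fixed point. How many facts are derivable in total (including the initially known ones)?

23

Round 1 fires r1, r7, r8, r11, r13, giving V37, H6, C3, K, M.
Round 2 fires r3, r9, giving G6, V9.
Round 3 fires r12, giving P.
Round 4 fires r4, giving U.
Round 5 fires r17, giving A.
Round 6 fires r2, r15, giving K66, S4.
Round 7 fires r10, r16, giving F6, P78.
Closure: {A, B9, C3, E9, F6, G6, H6, J, K, K66, L6, M, N9, P, P78, Q3, R1, S4, T, U, V37, V9, W9} — 23 facts.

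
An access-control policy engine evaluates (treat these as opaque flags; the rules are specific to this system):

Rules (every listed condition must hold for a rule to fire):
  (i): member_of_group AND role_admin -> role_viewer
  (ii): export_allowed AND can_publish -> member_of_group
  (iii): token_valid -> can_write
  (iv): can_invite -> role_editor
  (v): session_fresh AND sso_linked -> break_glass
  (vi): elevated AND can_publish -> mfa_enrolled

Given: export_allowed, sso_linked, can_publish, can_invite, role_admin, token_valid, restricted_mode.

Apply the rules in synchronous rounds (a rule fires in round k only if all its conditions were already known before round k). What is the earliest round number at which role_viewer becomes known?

2

Round 1 fires (ii), (iii), (iv), giving member_of_group, can_write, role_editor.
Round 2 fires (i), giving role_viewer.
role_viewer first appears in round 2.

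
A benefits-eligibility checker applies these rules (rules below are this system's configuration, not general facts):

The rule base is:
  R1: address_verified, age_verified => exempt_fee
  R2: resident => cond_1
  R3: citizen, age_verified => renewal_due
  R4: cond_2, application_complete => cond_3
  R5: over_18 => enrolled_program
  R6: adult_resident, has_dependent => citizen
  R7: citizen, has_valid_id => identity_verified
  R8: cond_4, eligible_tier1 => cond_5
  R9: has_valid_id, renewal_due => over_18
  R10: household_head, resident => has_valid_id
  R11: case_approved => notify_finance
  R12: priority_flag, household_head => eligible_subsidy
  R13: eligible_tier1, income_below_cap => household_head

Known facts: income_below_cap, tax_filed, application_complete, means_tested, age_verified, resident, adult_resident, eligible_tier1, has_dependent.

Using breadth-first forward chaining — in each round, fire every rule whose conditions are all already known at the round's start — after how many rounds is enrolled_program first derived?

[1] R2 [resident => cond_1]; R6 [adult_resident, has_dependent => citizen]; R13 [eligible_tier1, income_below_cap => household_head]. ⇒ new: cond_1, citizen, household_head.
[2] R3 [citizen, age_verified => renewal_due]; R10 [household_head, resident => has_valid_id]. ⇒ new: renewal_due, has_valid_id.
[3] R7 [citizen, has_valid_id => identity_verified]; R9 [has_valid_id, renewal_due => over_18]. ⇒ new: identity_verified, over_18.
[4] R5 [over_18 => enrolled_program]. ⇒ new: enrolled_program.
enrolled_program first appears in round 4.

4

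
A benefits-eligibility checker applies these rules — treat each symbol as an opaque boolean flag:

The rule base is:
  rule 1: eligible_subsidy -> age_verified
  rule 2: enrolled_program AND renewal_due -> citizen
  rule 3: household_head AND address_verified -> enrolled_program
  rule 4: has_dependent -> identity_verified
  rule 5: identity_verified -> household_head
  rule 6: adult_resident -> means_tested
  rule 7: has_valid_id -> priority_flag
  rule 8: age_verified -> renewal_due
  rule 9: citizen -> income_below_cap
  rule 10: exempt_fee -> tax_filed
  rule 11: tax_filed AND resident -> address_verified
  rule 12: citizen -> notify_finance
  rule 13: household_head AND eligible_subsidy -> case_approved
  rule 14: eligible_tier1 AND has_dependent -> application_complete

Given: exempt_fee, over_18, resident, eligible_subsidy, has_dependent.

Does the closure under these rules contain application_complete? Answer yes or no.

Round 1 fires rule 1, rule 4, rule 10, giving age_verified, identity_verified, tax_filed.
Round 2 fires rule 5, rule 8, rule 11, giving household_head, renewal_due, address_verified.
Round 3 fires rule 3, rule 13, giving enrolled_program, case_approved.
Round 4 fires rule 2, giving citizen.
Round 5 fires rule 9, rule 12, giving income_below_cap, notify_finance.
Fixed point reached. application_complete is concluded only by rule 14; rule 14 needs eligible_tier1 (never derived).

no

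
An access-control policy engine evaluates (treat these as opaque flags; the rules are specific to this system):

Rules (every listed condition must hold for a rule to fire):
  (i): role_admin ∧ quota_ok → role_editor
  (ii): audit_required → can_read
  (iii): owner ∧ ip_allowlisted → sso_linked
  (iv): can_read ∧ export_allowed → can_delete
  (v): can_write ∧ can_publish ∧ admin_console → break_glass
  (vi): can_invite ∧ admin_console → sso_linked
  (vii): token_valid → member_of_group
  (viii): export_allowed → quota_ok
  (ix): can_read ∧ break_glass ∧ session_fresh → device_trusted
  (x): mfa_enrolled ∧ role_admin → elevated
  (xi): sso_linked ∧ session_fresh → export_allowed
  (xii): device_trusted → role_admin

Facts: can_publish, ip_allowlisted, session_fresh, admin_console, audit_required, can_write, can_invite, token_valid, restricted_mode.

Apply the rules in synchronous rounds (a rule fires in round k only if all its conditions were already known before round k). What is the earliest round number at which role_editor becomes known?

4

Round 1: (ii) [audit_required → can_read]; (v) [can_write ∧ can_publish ∧ admin_console → break_glass]; (vi) [can_invite ∧ admin_console → sso_linked]; (vii) [token_valid → member_of_group]. Adds can_read, break_glass, sso_linked, member_of_group.
Round 2: (ix) [can_read ∧ break_glass ∧ session_fresh → device_trusted]; (xi) [sso_linked ∧ session_fresh → export_allowed]. Adds device_trusted, export_allowed.
Round 3: (iv) [can_read ∧ export_allowed → can_delete]; (viii) [export_allowed → quota_ok]; (xii) [device_trusted → role_admin]. Adds can_delete, quota_ok, role_admin.
Round 4: (i) [role_admin ∧ quota_ok → role_editor]. Adds role_editor.
role_editor first appears in round 4.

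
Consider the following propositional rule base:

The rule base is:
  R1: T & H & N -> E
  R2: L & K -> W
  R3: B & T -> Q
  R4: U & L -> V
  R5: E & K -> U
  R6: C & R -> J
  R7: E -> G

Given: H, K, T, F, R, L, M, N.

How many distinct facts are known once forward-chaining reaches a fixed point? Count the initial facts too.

13

Round 1 fires R1, R2, giving E, W.
Round 2 fires R5, R7, giving U, G.
Round 3 fires R4, giving V.
Closure: {E, F, G, H, K, L, M, N, R, T, U, V, W} — 13 facts.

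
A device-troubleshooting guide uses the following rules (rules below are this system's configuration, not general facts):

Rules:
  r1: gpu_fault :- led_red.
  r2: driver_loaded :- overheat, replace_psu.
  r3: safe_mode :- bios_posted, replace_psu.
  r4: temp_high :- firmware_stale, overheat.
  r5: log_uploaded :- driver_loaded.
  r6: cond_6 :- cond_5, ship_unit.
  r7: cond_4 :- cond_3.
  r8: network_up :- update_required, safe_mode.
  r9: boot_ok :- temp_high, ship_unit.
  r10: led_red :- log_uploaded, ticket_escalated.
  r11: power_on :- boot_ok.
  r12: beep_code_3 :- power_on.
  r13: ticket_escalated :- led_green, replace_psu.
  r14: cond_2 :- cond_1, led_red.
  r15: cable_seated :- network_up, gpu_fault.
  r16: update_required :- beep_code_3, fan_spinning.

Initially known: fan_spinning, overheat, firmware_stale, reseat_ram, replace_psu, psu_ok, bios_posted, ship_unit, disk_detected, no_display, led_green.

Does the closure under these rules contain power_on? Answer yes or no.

Round 1 fires r2, r3, r4, r13, giving driver_loaded, safe_mode, temp_high, ticket_escalated.
Round 2 fires r5, r9, giving log_uploaded, boot_ok.
Round 3 fires r10, r11, giving led_red, power_on.
Round 4 fires r1, r12, giving gpu_fault, beep_code_3.
Round 5 fires r16, giving update_required.
Round 6 fires r8, giving network_up.
Round 7 fires r15, giving cable_seated.
power_on appears in round 3, so it is derivable.

yes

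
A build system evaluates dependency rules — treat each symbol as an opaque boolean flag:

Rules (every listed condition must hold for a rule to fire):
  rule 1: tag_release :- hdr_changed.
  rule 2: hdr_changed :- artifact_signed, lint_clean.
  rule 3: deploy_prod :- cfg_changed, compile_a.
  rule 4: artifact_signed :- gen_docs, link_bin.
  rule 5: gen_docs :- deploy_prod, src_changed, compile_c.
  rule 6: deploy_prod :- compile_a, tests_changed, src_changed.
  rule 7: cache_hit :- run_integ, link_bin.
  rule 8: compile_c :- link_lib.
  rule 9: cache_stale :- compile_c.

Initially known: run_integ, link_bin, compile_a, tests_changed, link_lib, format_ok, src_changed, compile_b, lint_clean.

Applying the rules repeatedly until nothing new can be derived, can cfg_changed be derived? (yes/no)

no

Round 1 — rule 6, rule 7, rule 8, derive deploy_prod, cache_hit, compile_c.
Round 2 — rule 5, rule 9, derive gen_docs, cache_stale.
Round 3 — rule 4, derive artifact_signed.
Round 4 — rule 2, derive hdr_changed.
Round 5 — rule 1, derive tag_release.
Fixed point reached. No rule has cfg_changed as a consequent, and it is not given.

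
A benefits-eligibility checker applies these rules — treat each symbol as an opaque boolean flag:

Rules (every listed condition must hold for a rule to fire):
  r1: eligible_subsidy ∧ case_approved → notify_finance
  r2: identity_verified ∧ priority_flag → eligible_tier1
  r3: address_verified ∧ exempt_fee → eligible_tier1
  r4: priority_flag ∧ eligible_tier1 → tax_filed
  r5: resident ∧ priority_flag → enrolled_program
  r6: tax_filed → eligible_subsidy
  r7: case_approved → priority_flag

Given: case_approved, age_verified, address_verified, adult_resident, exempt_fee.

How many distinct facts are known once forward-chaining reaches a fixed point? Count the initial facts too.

10

Round 1 fires r3, r7, giving eligible_tier1, priority_flag.
Round 2 fires r4, giving tax_filed.
Round 3 fires r6, giving eligible_subsidy.
Round 4 fires r1, giving notify_finance.
Closure: {address_verified, adult_resident, age_verified, case_approved, eligible_subsidy, eligible_tier1, exempt_fee, notify_finance, priority_flag, tax_filed} — 10 facts.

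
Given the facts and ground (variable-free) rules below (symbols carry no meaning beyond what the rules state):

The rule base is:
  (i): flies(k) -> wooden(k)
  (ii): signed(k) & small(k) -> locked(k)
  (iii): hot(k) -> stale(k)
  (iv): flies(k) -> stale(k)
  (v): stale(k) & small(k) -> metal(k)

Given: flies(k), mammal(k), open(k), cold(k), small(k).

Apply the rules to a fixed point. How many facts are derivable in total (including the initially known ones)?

[1] (i) [flies(k) -> wooden(k)]; (iv) [flies(k) -> stale(k)]. ⇒ new: wooden(k), stale(k).
[2] (v) [stale(k) & small(k) -> metal(k)]. ⇒ new: metal(k).
Closure: {cold(k), flies(k), mammal(k), metal(k), open(k), small(k), stale(k), wooden(k)} — 8 facts.

8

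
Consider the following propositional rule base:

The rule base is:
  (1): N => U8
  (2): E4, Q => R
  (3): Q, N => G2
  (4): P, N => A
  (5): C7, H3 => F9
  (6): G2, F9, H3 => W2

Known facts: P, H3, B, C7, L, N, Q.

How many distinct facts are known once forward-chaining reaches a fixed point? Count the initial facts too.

Round 1 — (1), (3), (4), (5), derive U8, G2, A, F9.
Round 2 — (6), derive W2.
Closure: {A, B, C7, F9, G2, H3, L, N, P, Q, U8, W2} — 12 facts.

12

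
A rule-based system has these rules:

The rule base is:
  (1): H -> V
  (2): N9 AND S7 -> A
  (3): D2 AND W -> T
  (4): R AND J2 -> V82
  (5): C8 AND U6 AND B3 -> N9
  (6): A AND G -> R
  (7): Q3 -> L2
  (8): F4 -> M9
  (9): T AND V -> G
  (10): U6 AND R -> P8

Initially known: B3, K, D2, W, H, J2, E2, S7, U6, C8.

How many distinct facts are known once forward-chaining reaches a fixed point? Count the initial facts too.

18

Round 1: (1) [H -> V]; (3) [D2 AND W -> T]; (5) [C8 AND U6 AND B3 -> N9]. Adds V, T, N9.
Round 2: (2) [N9 AND S7 -> A]; (9) [T AND V -> G]. Adds A, G.
Round 3: (6) [A AND G -> R]. Adds R.
Round 4: (4) [R AND J2 -> V82]; (10) [U6 AND R -> P8]. Adds V82, P8.
Closure: {A, B3, C8, D2, E2, G, H, J2, K, N9, P8, R, S7, T, U6, V, V82, W} — 18 facts.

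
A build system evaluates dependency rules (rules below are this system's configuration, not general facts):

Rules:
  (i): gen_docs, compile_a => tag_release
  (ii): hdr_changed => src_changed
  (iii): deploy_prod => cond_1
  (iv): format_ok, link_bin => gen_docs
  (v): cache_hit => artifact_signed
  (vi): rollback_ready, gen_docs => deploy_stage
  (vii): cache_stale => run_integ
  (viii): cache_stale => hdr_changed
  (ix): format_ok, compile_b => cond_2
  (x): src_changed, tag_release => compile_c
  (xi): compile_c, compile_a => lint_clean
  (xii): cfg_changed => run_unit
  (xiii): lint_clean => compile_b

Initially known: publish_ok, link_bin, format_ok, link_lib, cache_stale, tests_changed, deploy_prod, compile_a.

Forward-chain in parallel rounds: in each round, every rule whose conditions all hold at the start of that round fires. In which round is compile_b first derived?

Round 1: (iii) [deploy_prod => cond_1]; (iv) [format_ok, link_bin => gen_docs]; (vii) [cache_stale => run_integ]; (viii) [cache_stale => hdr_changed]. Adds cond_1, gen_docs, run_integ, hdr_changed.
Round 2: (i) [gen_docs, compile_a => tag_release]; (ii) [hdr_changed => src_changed]. Adds tag_release, src_changed.
Round 3: (x) [src_changed, tag_release => compile_c]. Adds compile_c.
Round 4: (xi) [compile_c, compile_a => lint_clean]. Adds lint_clean.
Round 5: (xiii) [lint_clean => compile_b]. Adds compile_b.
compile_b first appears in round 5.

5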